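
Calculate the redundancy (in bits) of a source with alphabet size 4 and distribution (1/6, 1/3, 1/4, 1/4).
0.0409 bits

Redundancy measures how far a source is from maximum entropy:
R = H_max - H(X)

Maximum entropy for 4 symbols: H_max = log_2(4) = 2.0000 bits
Actual entropy: H(X) = 1.9591 bits
Redundancy: R = 2.0000 - 1.9591 = 0.0409 bits

This redundancy represents potential for compression: the source could be compressed by 0.0409 bits per symbol.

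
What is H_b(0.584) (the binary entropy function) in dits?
0.2949 dits

The binary entropy function is:
H(p) = -p log(p) - (1-p) log(1-p)

H(0.584) = -0.584 × log_10(0.584) - 0.416 × log_10(0.416)
H(0.584) = 0.2949 dits

Note: Binary entropy is maximized at p=0.5 (H=1 bit) and minimized at p=0 or p=1 (H=0).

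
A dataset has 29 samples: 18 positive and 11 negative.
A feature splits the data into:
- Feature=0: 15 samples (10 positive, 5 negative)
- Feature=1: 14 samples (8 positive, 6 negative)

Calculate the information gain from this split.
0.0069 bits

Information Gain = H(Y) - H(Y|Feature)

Before split:
P(positive) = 18/29 = 0.6207
H(Y) = 0.9576 bits

After split:
Feature=0: H = 0.9183 bits (weight = 15/29)
Feature=1: H = 0.9852 bits (weight = 14/29)
H(Y|Feature) = (15/29)×0.9183 + (14/29)×0.9852 = 0.9506 bits

Information Gain = 0.9576 - 0.9506 = 0.0069 bits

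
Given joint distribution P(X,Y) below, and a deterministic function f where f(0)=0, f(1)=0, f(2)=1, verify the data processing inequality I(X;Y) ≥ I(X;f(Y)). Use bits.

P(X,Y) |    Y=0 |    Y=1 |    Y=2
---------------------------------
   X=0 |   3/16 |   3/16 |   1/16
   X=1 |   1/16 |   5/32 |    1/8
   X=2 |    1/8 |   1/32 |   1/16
I(X;Y) = 0.1119, I(X;f(Y)) = 0.0385, inequality holds: 0.1119 ≥ 0.0385

Data Processing Inequality: For any Markov chain X → Y → Z, we have I(X;Y) ≥ I(X;Z).

Here Z = f(Y) is a deterministic function of Y, forming X → Y → Z.

Original I(X;Y) = 0.1119 bits

After applying f:
P(X,Z) where Z=f(Y):
- P(X,Z=0) = P(X,Y=0) + P(X,Y=1)
- P(X,Z=1) = P(X,Y=2)

I(X;Z) = I(X;f(Y)) = 0.0385 bits

Verification: 0.1119 ≥ 0.0385 ✓

Information cannot be created by processing; the function f can only lose information about X.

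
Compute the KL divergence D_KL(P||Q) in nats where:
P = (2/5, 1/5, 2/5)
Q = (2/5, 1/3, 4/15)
0.0600 nats

KL divergence: D_KL(P||Q) = Σ p(x) log(p(x)/q(x))

Computing term by term:
  x=0: 2/5 × log_e[(2/5)/(2/5)] = 2/5 × 0.0000 = 0.0000
  x=1: 1/5 × log_e[(1/5)/(1/3)] = 1/5 × -0.5108 = -0.1022
  x=2: 2/5 × log_e[(2/5)/(4/15)] = 2/5 × 0.4055 = 0.1622

D_KL(P||Q) = 0.0600 nats

Note: KL divergence is always non-negative and equals 0 iff P = Q.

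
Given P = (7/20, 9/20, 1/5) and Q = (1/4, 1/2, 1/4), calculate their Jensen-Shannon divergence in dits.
0.0027 dits

Jensen-Shannon divergence is:
JSD(P||Q) = 0.5 × D_KL(P||M) + 0.5 × D_KL(Q||M)
where M = 0.5 × (P + Q) is the mixture distribution.

M = 0.5 × (7/20, 9/20, 1/5) + 0.5 × (1/4, 1/2, 1/4) = (3/10, 19/40, 9/40)

D_KL(P||M) = 0.0026 dits
D_KL(Q||M) = 0.0028 dits

JSD(P||Q) = 0.5 × 0.0026 + 0.5 × 0.0028 = 0.0027 dits

Unlike KL divergence, JSD is symmetric and bounded: 0 ≤ JSD ≤ log(2).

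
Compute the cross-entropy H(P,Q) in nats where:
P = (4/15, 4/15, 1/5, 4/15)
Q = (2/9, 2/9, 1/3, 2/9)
1.4230 nats

Cross-entropy: H(P,Q) = -Σ p(x) log q(x)

Alternatively: H(P,Q) = H(P) + D_KL(P||Q)
H(P) = 1.3793 nats
D_KL(P||Q) = 0.0437 nats

H(P,Q) = 1.3793 + 0.0437 = 1.4230 nats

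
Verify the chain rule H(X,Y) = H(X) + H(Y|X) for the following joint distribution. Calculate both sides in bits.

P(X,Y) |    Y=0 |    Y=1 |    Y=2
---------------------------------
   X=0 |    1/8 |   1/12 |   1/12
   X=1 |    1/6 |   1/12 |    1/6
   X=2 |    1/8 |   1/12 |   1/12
H(X,Y) = 3.1054, H(X) = 1.5632, H(Y|X) = 1.5422 (all in bits)

Chain rule: H(X,Y) = H(X) + H(Y|X)

Left side — joint entropy directly:
H(X,Y) = -Σ p(x,y) log p(x,y) = 3.1054 bits

Right side — compute H(Y|X) from the conditional distributions:
P(X) = (7/24, 5/12, 7/24), so H(X) = 1.5632 bits
H(Y|X) = Σ_x P(X=x) · H(Y|X=x):
  P(Y|X=0) = (3/7, 2/7, 2/7), H(Y|X=0) = 1.5567, weight P(X=0) = 7/24
  P(Y|X=1) = (2/5, 1/5, 2/5), H(Y|X=1) = 1.5219, weight P(X=1) = 5/12
  P(Y|X=2) = (3/7, 2/7, 2/7), H(Y|X=2) = 1.5567, weight P(X=2) = 7/24
H(Y|X) = 1.5422 bits

H(X) + H(Y|X) = 1.5632 + 1.5422 = 3.1054 bits

Both sides equal 3.1054 bits. ✓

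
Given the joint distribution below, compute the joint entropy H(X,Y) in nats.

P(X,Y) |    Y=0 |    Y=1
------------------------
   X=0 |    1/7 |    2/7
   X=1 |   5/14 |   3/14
1.3337 nats

Joint entropy is H(X,Y) = -Σ_{x,y} p(x,y) log p(x,y).

Summing over all non-zero entries:
H(X,Y) = -[1/7·log_e(1/7) + 2/7·log_e(2/7) + 5/14·log_e(5/14) + 3/14·log_e(3/14)]
H(X,Y) = 1.3337 nats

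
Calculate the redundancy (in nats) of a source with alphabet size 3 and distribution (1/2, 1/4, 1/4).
0.0589 nats

Redundancy measures how far a source is from maximum entropy:
R = H_max - H(X)

Maximum entropy for 3 symbols: H_max = log_e(3) = 1.0986 nats
Actual entropy: H(X) = 1.0397 nats
Redundancy: R = 1.0986 - 1.0397 = 0.0589 nats

This redundancy represents potential for compression: the source could be compressed by 0.0589 nats per symbol.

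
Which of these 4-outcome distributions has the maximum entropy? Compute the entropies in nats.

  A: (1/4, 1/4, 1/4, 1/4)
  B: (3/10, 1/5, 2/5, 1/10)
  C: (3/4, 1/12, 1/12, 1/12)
A

For a discrete distribution over n outcomes, entropy is maximized by the uniform distribution.

Computing entropies:
H(A) = 1.3863 nats
H(B) = 1.2799 nats
H(C) = 0.8370 nats

The uniform distribution (where all probabilities equal 1/4) achieves the maximum entropy of log_e(4) = 1.3863 nats.

Distribution A has the highest entropy.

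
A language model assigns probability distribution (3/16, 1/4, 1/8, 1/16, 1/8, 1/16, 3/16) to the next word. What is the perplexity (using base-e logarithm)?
6.3013

Perplexity is e^H (or exp(H) for natural log).

First, H = -Σ p log p = 1.8407 nats
Perplexity = e^1.8407 = 6.3013

Interpretation: The model's uncertainty is equivalent to choosing uniformly among 6.3 options.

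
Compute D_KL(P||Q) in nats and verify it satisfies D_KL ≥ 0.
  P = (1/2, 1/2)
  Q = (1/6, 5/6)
0.2939 nats

KL divergence satisfies the Gibbs inequality: D_KL(P||Q) ≥ 0 for all distributions P, Q.

D_KL(P||Q) = Σ p(x) log(p(x)/q(x))
Term by term:
  x=0: 1/2 × log_e[(1/2)/(1/6)] = 0.5493
  x=1: 1/2 × log_e[(1/2)/(5/6)] = -0.2554
D_KL(P||Q) = 0.2939 nats

D_KL(P||Q) = 0.2939 ≥ 0 ✓

This non-negativity is a fundamental property: relative entropy cannot be negative because it measures how different Q is from P.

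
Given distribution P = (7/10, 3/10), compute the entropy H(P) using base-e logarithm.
0.6109 nats

Shannon entropy is H(X) = -Σ p(x) log p(x).

For P = (7/10, 3/10):
H = -7/10 × log_e(7/10) -3/10 × log_e(3/10)
H = 0.6109 nats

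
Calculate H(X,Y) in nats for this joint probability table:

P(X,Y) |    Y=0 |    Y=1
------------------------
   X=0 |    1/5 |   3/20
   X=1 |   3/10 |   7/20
1.3351 nats

Joint entropy is H(X,Y) = -Σ_{x,y} p(x,y) log p(x,y).

Summing over all non-zero entries:
H(X,Y) = -[1/5·log_e(1/5) + 3/20·log_e(3/20) + 3/10·log_e(3/10) + 7/20·log_e(7/20)]
H(X,Y) = 1.3351 nats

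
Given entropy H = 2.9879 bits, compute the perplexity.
7.9332

Perplexity is 2^H (or exp(H) for natural log).

H = 2.9879 bits
Perplexity = 2^2.9879 = 7.9332

Interpretation: The model's uncertainty is equivalent to choosing uniformly among 7.9 options.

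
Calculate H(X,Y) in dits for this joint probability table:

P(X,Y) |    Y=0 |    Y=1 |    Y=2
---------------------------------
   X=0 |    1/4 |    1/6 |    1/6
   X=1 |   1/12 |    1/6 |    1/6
0.7592 dits

Joint entropy is H(X,Y) = -Σ_{x,y} p(x,y) log p(x,y).

Summing over all non-zero entries:
H(X,Y) = -[1/4·log_10(1/4) + 1/6·log_10(1/6) + 1/6·log_10(1/6) + 1/12·log_10(1/12) + 1/6·log_10(1/6) + 1/6·log_10(1/6)]
H(X,Y) = 0.7592 dits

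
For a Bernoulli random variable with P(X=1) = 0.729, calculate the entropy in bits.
0.8429 bits

The binary entropy function is:
H(p) = -p log(p) - (1-p) log(1-p)

H(0.729) = -0.729 × log_2(0.729) - 0.271 × log_2(0.271)
H(0.729) = 0.8429 bits

Note: Binary entropy is maximized at p=0.5 (H=1 bit) and minimized at p=0 or p=1 (H=0).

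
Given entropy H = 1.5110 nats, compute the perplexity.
4.5313

Perplexity is e^H (or exp(H) for natural log).

H = 1.5110 nats
Perplexity = e^1.5110 = 4.5313

Interpretation: The model's uncertainty is equivalent to choosing uniformly among 4.5 options.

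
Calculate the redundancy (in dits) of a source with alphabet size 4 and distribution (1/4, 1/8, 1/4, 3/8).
0.0284 dits

Redundancy measures how far a source is from maximum entropy:
R = H_max - H(X)

Maximum entropy for 4 symbols: H_max = log_10(4) = 0.6021 dits
Actual entropy: H(X) = 0.5737 dits
Redundancy: R = 0.6021 - 0.5737 = 0.0284 dits

This redundancy represents potential for compression: the source could be compressed by 0.0284 dits per symbol.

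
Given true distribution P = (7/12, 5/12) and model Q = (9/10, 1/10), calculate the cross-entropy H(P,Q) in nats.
1.0209 nats

Cross-entropy: H(P,Q) = -Σ p(x) log q(x)

Alternatively: H(P,Q) = H(P) + D_KL(P||Q)
H(P) = 0.6792 nats
D_KL(P||Q) = 0.3417 nats

H(P,Q) = 0.6792 + 0.3417 = 1.0209 nats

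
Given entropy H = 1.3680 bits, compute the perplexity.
2.5811

Perplexity is 2^H (or exp(H) for natural log).

H = 1.3680 bits
Perplexity = 2^1.3680 = 2.5811

Interpretation: The model's uncertainty is equivalent to choosing uniformly among 2.6 options.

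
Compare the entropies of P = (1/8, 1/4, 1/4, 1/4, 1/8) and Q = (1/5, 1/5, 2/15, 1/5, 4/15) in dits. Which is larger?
Q

Computing entropies in dits:
H(P) = 0.6773
H(Q) = 0.6891

Distribution Q has higher entropy.

Intuition: The distribution closer to uniform (more spread out) has higher entropy.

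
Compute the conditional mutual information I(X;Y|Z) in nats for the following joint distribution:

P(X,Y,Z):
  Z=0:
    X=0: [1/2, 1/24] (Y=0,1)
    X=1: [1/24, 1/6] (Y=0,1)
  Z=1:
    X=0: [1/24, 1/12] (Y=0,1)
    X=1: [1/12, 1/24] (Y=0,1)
0.2061 nats

Conditional mutual information: I(X;Y|Z) = H(X|Z) + H(Y|Z) - H(X,Y|Z)

H(Z) = 0.5623
H(X,Z) = 1.1788 → H(X|Z) = 0.6164
H(Y,Z) = 1.1788 → H(Y|Z) = 0.6164
H(X,Y,Z) = 1.5890 → H(X,Y|Z) = 1.0267

I(X;Y|Z) = 0.6164 + 0.6164 - 1.0267 = 0.2061 nats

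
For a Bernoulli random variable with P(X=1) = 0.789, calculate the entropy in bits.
0.7434 bits

The binary entropy function is:
H(p) = -p log(p) - (1-p) log(1-p)

H(0.789) = -0.789 × log_2(0.789) - 0.211 × log_2(0.211)
H(0.789) = 0.7434 bits

Note: Binary entropy is maximized at p=0.5 (H=1 bit) and minimized at p=0 or p=1 (H=0).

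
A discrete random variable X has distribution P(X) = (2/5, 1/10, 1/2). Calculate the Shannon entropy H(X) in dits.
0.4097 dits

Shannon entropy is H(X) = -Σ p(x) log p(x).

For P = (2/5, 1/10, 1/2):
H = -2/5 × log_10(2/5) -1/10 × log_10(1/10) -1/2 × log_10(1/2)
H = 0.4097 dits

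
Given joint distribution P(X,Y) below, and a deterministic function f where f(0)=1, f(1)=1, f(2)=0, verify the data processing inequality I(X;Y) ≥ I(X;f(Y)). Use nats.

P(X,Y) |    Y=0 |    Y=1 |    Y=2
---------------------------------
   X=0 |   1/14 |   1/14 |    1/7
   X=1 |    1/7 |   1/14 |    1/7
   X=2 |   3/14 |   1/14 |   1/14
I(X;Y) = 0.0477, I(X;f(Y)) = 0.0346, inequality holds: 0.0477 ≥ 0.0346

Data Processing Inequality: For any Markov chain X → Y → Z, we have I(X;Y) ≥ I(X;Z).

Here Z = f(Y) is a deterministic function of Y, forming X → Y → Z.

Original I(X;Y) = 0.0477 nats

After applying f:
P(X,Z) where Z=f(Y):
- P(X,Z=0) = P(X,Y=2)
- P(X,Z=1) = P(X,Y=0) + P(X,Y=1)

I(X;Z) = I(X;f(Y)) = 0.0346 nats

Verification: 0.0477 ≥ 0.0346 ✓

Information cannot be created by processing; the function f can only lose information about X.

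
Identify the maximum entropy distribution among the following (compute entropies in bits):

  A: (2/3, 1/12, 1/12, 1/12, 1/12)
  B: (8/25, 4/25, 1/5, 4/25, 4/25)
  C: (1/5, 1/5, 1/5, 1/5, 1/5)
C

For a discrete distribution over n outcomes, entropy is maximized by the uniform distribution.

Computing entropies:
H(A) = 1.5850 bits
H(B) = 2.2595 bits
H(C) = 2.3219 bits

The uniform distribution (where all probabilities equal 1/5) achieves the maximum entropy of log_2(5) = 2.3219 bits.

Distribution C has the highest entropy.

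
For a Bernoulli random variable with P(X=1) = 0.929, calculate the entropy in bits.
0.3696 bits

The binary entropy function is:
H(p) = -p log(p) - (1-p) log(1-p)

H(0.929) = -0.929 × log_2(0.929) - 0.071 × log_2(0.071)
H(0.929) = 0.3696 bits

Note: Binary entropy is maximized at p=0.5 (H=1 bit) and minimized at p=0 or p=1 (H=0).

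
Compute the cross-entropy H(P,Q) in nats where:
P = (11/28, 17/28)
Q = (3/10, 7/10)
0.6895 nats

Cross-entropy: H(P,Q) = -Σ p(x) log q(x)

Alternatively: H(P,Q) = H(P) + D_KL(P||Q)
H(P) = 0.6700 nats
D_KL(P||Q) = 0.0195 nats

H(P,Q) = 0.6700 + 0.0195 = 0.6895 nats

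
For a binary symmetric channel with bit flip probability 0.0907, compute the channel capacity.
0.5612 bits

For a binary symmetric channel (BSC) with error probability p:
Capacity C = 1 - H(p) bits per symbol

where H(p) = -p log₂(p) - (1-p) log₂(1-p) is the binary entropy function.

H(0.0907) = 0.4388 bits
C = 1 - 0.4388 = 0.5612 bits per symbol

This means we can reliably transmit up to 0.5612 bits of information per channel use.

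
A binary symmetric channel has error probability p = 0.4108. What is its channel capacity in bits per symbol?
0.0231 bits

For a binary symmetric channel (BSC) with error probability p:
Capacity C = 1 - H(p) bits per symbol

where H(p) = -p log₂(p) - (1-p) log₂(1-p) is the binary entropy function.

H(0.4108) = 0.9769 bits
C = 1 - 0.9769 = 0.0231 bits per symbol

This means we can reliably transmit up to 0.0231 bits of information per channel use.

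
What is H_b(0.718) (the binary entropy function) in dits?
0.2583 dits

The binary entropy function is:
H(p) = -p log(p) - (1-p) log(1-p)

H(0.718) = -0.718 × log_10(0.718) - 0.282 × log_10(0.282)
H(0.718) = 0.2583 dits

Note: Binary entropy is maximized at p=0.5 (H=1 bit) and minimized at p=0 or p=1 (H=0).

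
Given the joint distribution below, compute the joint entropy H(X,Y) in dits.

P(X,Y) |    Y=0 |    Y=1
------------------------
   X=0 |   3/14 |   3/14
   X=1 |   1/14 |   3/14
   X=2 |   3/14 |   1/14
0.7372 dits

Joint entropy is H(X,Y) = -Σ_{x,y} p(x,y) log p(x,y).

Summing over all non-zero entries:
H(X,Y) = -[3/14·log_10(3/14) + 3/14·log_10(3/14) + 1/14·log_10(1/14) + 3/14·log_10(3/14) + 3/14·log_10(3/14) + 1/14·log_10(1/14)]
H(X,Y) = 0.7372 dits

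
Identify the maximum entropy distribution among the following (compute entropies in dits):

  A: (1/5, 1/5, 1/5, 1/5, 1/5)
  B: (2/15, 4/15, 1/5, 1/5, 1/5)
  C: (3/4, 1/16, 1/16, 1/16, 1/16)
A

For a discrete distribution over n outcomes, entropy is maximized by the uniform distribution.

Computing entropies:
H(A) = 0.6990 dits
H(B) = 0.6891 dits
H(C) = 0.3947 dits

The uniform distribution (where all probabilities equal 1/5) achieves the maximum entropy of log_10(5) = 0.6990 dits.

Distribution A has the highest entropy.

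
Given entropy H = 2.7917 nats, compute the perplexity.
16.3087

Perplexity is e^H (or exp(H) for natural log).

H = 2.7917 nats
Perplexity = e^2.7917 = 16.3087

Interpretation: The model's uncertainty is equivalent to choosing uniformly among 16.3 options.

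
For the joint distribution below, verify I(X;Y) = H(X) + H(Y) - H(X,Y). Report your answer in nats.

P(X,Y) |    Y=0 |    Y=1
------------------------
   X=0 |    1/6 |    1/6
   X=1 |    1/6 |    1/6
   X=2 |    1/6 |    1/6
I(X;Y) = 0.0000 nats

Mutual information has multiple equivalent forms:
- I(X;Y) = H(X) - H(X|Y)
- I(X;Y) = H(Y) - H(Y|X)
- I(X;Y) = H(X) + H(Y) - H(X,Y)

Computing all quantities:
H(X) = 1.0986, H(Y) = 0.6931, H(X,Y) = 1.7918
H(X|Y) = 1.0986, H(Y|X) = 0.6931

Verification:
H(X) - H(X|Y) = 1.0986 - 1.0986 = 0.0000
H(Y) - H(Y|X) = 0.6931 - 0.6931 = 0.0000
H(X) + H(Y) - H(X,Y) = 1.0986 + 0.6931 - 1.7918 = 0.0000

All forms give I(X;Y) = 0.0000 nats. ✓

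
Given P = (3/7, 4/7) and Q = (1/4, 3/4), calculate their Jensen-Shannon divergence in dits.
0.0078 dits

Jensen-Shannon divergence is:
JSD(P||Q) = 0.5 × D_KL(P||M) + 0.5 × D_KL(Q||M)
where M = 0.5 × (P + Q) is the mixture distribution.

M = 0.5 × (3/7, 4/7) + 0.5 × (1/4, 3/4) = (0.339286, 0.660714)

D_KL(P||M) = 0.0075 dits
D_KL(Q||M) = 0.0081 dits

JSD(P||Q) = 0.5 × 0.0075 + 0.5 × 0.0081 = 0.0078 dits

Unlike KL divergence, JSD is symmetric and bounded: 0 ≤ JSD ≤ log(2).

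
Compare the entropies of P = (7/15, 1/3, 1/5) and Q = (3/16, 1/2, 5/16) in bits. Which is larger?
P

Computing entropies in bits:
H(P) = 1.5058
H(Q) = 1.4772

Distribution P has higher entropy.

Intuition: The distribution closer to uniform (more spread out) has higher entropy.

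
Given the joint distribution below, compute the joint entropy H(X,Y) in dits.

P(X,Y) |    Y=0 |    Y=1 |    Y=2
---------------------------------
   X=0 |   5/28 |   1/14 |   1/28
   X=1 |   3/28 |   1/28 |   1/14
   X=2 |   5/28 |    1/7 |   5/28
0.8926 dits

Joint entropy is H(X,Y) = -Σ_{x,y} p(x,y) log p(x,y).

Summing over all non-zero entries:
H(X,Y) = -[5/28·log_10(5/28) + 1/14·log_10(1/14) + 1/28·log_10(1/28) + 3/28·log_10(3/28) + 1/28·log_10(1/28) + 1/14·log_10(1/14) + 5/28·log_10(5/28) + 1/7·log_10(1/7) + 5/28·log_10(5/28)]
H(X,Y) = 0.8926 dits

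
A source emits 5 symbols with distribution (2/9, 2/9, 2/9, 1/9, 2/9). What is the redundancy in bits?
0.0409 bits

Redundancy measures how far a source is from maximum entropy:
R = H_max - H(X)

Maximum entropy for 5 symbols: H_max = log_2(5) = 2.3219 bits
Actual entropy: H(X) = 2.2810 bits
Redundancy: R = 2.3219 - 2.2810 = 0.0409 bits

This redundancy represents potential for compression: the source could be compressed by 0.0409 bits per symbol.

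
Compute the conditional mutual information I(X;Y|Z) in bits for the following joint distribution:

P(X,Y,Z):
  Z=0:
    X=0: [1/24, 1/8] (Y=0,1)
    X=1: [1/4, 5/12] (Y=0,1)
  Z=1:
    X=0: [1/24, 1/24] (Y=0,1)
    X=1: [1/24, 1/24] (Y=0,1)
0.0069 bits

Conditional mutual information: I(X;Y|Z) = H(X|Z) + H(Y|Z) - H(X,Y|Z)

H(Z) = 0.6500
H(X,Z) = 1.4183 → H(X|Z) = 0.7683
H(Y,Z) = 1.5951 → H(Y|Z) = 0.9451
H(X,Y,Z) = 2.3565 → H(X,Y|Z) = 1.7064

I(X;Y|Z) = 0.7683 + 0.9451 - 1.7064 = 0.0069 bits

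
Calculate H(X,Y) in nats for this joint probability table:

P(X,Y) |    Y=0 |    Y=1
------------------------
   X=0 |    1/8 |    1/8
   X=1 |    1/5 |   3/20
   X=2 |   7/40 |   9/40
1.7670 nats

Joint entropy is H(X,Y) = -Σ_{x,y} p(x,y) log p(x,y).

Summing over all non-zero entries:
H(X,Y) = -[1/8·log_e(1/8) + 1/8·log_e(1/8) + 1/5·log_e(1/5) + 3/20·log_e(3/20) + 7/40·log_e(7/40) + 9/40·log_e(9/40)]
H(X,Y) = 1.7670 nats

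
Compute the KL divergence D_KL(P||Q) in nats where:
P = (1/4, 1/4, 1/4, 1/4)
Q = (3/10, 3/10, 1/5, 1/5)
0.0204 nats

KL divergence: D_KL(P||Q) = Σ p(x) log(p(x)/q(x))

Computing term by term:
  x=0: 1/4 × log_e[(1/4)/(3/10)] = 1/4 × -0.1823 = -0.0456
  x=1: 1/4 × log_e[(1/4)/(3/10)] = 1/4 × -0.1823 = -0.0456
  x=2: 1/4 × log_e[(1/4)/(1/5)] = 1/4 × 0.2231 = 0.0558
  x=3: 1/4 × log_e[(1/4)/(1/5)] = 1/4 × 0.2231 = 0.0558

D_KL(P||Q) = 0.0204 nats

Note: KL divergence is always non-negative and equals 0 iff P = Q.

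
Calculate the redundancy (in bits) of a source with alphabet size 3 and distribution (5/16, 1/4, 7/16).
0.0388 bits

Redundancy measures how far a source is from maximum entropy:
R = H_max - H(X)

Maximum entropy for 3 symbols: H_max = log_2(3) = 1.5850 bits
Actual entropy: H(X) = 1.5462 bits
Redundancy: R = 1.5850 - 1.5462 = 0.0388 bits

This redundancy represents potential for compression: the source could be compressed by 0.0388 bits per symbol.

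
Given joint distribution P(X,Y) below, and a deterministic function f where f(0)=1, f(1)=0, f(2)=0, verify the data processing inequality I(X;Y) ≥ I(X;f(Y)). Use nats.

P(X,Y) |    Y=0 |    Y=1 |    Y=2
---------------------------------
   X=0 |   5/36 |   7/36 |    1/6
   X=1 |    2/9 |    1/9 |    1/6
I(X;Y) = 0.0212, I(X;f(Y)) = 0.0152, inequality holds: 0.0212 ≥ 0.0152

Data Processing Inequality: For any Markov chain X → Y → Z, we have I(X;Y) ≥ I(X;Z).

Here Z = f(Y) is a deterministic function of Y, forming X → Y → Z.

Original I(X;Y) = 0.0212 nats

After applying f:
P(X,Z) where Z=f(Y):
- P(X,Z=0) = P(X,Y=1) + P(X,Y=2)
- P(X,Z=1) = P(X,Y=0)

I(X;Z) = I(X;f(Y)) = 0.0152 nats

Verification: 0.0212 ≥ 0.0152 ✓

Information cannot be created by processing; the function f can only lose information about X.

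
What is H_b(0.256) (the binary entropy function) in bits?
0.8207 bits

The binary entropy function is:
H(p) = -p log(p) - (1-p) log(1-p)

H(0.256) = -0.256 × log_2(0.256) - 0.744 × log_2(0.744)
H(0.256) = 0.8207 bits

Note: Binary entropy is maximized at p=0.5 (H=1 bit) and minimized at p=0 or p=1 (H=0).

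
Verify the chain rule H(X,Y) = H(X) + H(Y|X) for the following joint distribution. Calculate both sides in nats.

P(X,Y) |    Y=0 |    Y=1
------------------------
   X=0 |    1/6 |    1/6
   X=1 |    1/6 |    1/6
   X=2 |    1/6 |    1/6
H(X,Y) = 1.7918, H(X) = 1.0986, H(Y|X) = 0.6931 (all in nats)

Chain rule: H(X,Y) = H(X) + H(Y|X)

Left side — joint entropy directly:
H(X,Y) = -Σ p(x,y) log p(x,y) = 1.7918 nats

Right side — compute H(Y|X) from the conditional distributions:
P(X) = (1/3, 1/3, 1/3), so H(X) = 1.0986 nats
H(Y|X) = Σ_x P(X=x) · H(Y|X=x):
  P(Y|X=0) = (1/2, 1/2), H(Y|X=0) = 0.6931, weight P(X=0) = 1/3
  P(Y|X=1) = (1/2, 1/2), H(Y|X=1) = 0.6931, weight P(X=1) = 1/3
  P(Y|X=2) = (1/2, 1/2), H(Y|X=2) = 0.6931, weight P(X=2) = 1/3
H(Y|X) = 0.6931 nats

H(X) + H(Y|X) = 1.0986 + 0.6931 = 1.7918 nats

Both sides equal 1.7918 nats. ✓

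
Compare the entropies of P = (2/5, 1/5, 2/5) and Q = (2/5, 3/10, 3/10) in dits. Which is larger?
Q

Computing entropies in dits:
H(P) = 0.4581
H(Q) = 0.4729

Distribution Q has higher entropy.

Intuition: The distribution closer to uniform (more spread out) has higher entropy.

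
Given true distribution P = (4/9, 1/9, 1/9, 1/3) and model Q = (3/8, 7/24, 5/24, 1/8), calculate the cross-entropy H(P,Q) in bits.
2.0779 bits

Cross-entropy: H(P,Q) = -Σ p(x) log q(x)

Alternatively: H(P,Q) = H(P) + D_KL(P||Q)
H(P) = 1.7527 bits
D_KL(P||Q) = 0.3252 bits

H(P,Q) = 1.7527 + 0.3252 = 2.0779 bits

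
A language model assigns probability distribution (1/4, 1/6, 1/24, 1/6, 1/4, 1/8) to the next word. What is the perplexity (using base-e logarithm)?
5.3803

Perplexity is e^H (or exp(H) for natural log).

First, H = -Σ p log p = 1.6827 nats
Perplexity = e^1.6827 = 5.3803

Interpretation: The model's uncertainty is equivalent to choosing uniformly among 5.4 options.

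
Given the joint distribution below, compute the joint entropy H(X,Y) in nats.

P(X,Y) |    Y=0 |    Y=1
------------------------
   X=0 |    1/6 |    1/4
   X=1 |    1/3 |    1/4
1.3580 nats

Joint entropy is H(X,Y) = -Σ_{x,y} p(x,y) log p(x,y).

Summing over all non-zero entries:
H(X,Y) = -[1/6·log_e(1/6) + 1/4·log_e(1/4) + 1/3·log_e(1/3) + 1/4·log_e(1/4)]
H(X,Y) = 1.3580 nats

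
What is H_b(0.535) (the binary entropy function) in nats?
0.6907 nats

The binary entropy function is:
H(p) = -p log(p) - (1-p) log(1-p)

H(0.535) = -0.535 × log_e(0.535) - 0.465 × log_e(0.465)
H(0.535) = 0.6907 nats

Note: Binary entropy is maximized at p=0.5 (H=1 bit) and minimized at p=0 or p=1 (H=0).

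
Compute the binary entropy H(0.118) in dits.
0.1576 dits

The binary entropy function is:
H(p) = -p log(p) - (1-p) log(1-p)

H(0.118) = -0.118 × log_10(0.118) - 0.882 × log_10(0.882)
H(0.118) = 0.1576 dits

Note: Binary entropy is maximized at p=0.5 (H=1 bit) and minimized at p=0 or p=1 (H=0).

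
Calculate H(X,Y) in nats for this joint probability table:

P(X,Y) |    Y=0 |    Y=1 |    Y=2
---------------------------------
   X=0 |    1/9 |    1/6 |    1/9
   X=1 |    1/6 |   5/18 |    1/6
1.7400 nats

Joint entropy is H(X,Y) = -Σ_{x,y} p(x,y) log p(x,y).

Summing over all non-zero entries:
H(X,Y) = -[1/9·log_e(1/9) + 1/6·log_e(1/6) + 1/9·log_e(1/9) + 1/6·log_e(1/6) + 5/18·log_e(5/18) + 1/6·log_e(1/6)]
H(X,Y) = 1.7400 nats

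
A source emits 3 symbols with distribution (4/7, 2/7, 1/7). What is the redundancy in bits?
0.2062 bits

Redundancy measures how far a source is from maximum entropy:
R = H_max - H(X)

Maximum entropy for 3 symbols: H_max = log_2(3) = 1.5850 bits
Actual entropy: H(X) = 1.3788 bits
Redundancy: R = 1.5850 - 1.3788 = 0.2062 bits

This redundancy represents potential for compression: the source could be compressed by 0.2062 bits per symbol.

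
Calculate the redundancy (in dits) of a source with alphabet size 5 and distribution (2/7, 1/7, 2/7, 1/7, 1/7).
0.0259 dits

Redundancy measures how far a source is from maximum entropy:
R = H_max - H(X)

Maximum entropy for 5 symbols: H_max = log_10(5) = 0.6990 dits
Actual entropy: H(X) = 0.6731 dits
Redundancy: R = 0.6990 - 0.6731 = 0.0259 dits

This redundancy represents potential for compression: the source could be compressed by 0.0259 dits per symbol.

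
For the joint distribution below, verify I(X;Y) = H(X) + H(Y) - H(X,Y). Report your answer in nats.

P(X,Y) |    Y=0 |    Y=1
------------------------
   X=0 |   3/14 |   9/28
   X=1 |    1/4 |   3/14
I(X;Y) = 0.0096 nats

Mutual information has multiple equivalent forms:
- I(X;Y) = H(X) - H(X|Y)
- I(X;Y) = H(Y) - H(Y|X)
- I(X;Y) = H(X) + H(Y) - H(X,Y)

Computing all quantities:
H(X) = 0.6906, H(Y) = 0.6906, H(X,Y) = 1.3716
H(X|Y) = 0.6810, H(Y|X) = 0.6810

Verification:
H(X) - H(X|Y) = 0.6906 - 0.6810 = 0.0096
H(Y) - H(Y|X) = 0.6906 - 0.6810 = 0.0096
H(X) + H(Y) - H(X,Y) = 0.6906 + 0.6906 - 1.3716 = 0.0096

All forms give I(X;Y) = 0.0096 nats. ✓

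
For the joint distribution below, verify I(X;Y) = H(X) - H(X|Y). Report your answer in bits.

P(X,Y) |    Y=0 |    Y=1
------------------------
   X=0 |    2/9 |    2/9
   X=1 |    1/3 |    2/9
I(X;Y) = 0.0072 bits

Mutual information has multiple equivalent forms:
- I(X;Y) = H(X) - H(X|Y)
- I(X;Y) = H(Y) - H(Y|X)
- I(X;Y) = H(X) + H(Y) - H(X,Y)

Computing all quantities:
H(X) = 0.9911, H(Y) = 0.9911, H(X,Y) = 1.9749
H(X|Y) = 0.9839, H(Y|X) = 0.9839

Verification:
H(X) - H(X|Y) = 0.9911 - 0.9839 = 0.0072
H(Y) - H(Y|X) = 0.9911 - 0.9839 = 0.0072
H(X) + H(Y) - H(X,Y) = 0.9911 + 0.9911 - 1.9749 = 0.0072

All forms give I(X;Y) = 0.0072 bits. ✓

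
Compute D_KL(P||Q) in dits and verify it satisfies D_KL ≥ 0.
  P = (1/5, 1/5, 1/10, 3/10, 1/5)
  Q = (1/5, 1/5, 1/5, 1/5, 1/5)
0.0227 dits

KL divergence satisfies the Gibbs inequality: D_KL(P||Q) ≥ 0 for all distributions P, Q.

D_KL(P||Q) = Σ p(x) log(p(x)/q(x))
Term by term:
  x=0: 1/5 × log_10[(1/5)/(1/5)] = 0.0000
  x=1: 1/5 × log_10[(1/5)/(1/5)] = 0.0000
  x=2: 1/10 × log_10[(1/10)/(1/5)] = -0.0301
  x=3: 3/10 × log_10[(3/10)/(1/5)] = 0.0528
  x=4: 1/5 × log_10[(1/5)/(1/5)] = 0.0000
D_KL(P||Q) = 0.0227 dits

D_KL(P||Q) = 0.0227 ≥ 0 ✓

This non-negativity is a fundamental property: relative entropy cannot be negative because it measures how different Q is from P.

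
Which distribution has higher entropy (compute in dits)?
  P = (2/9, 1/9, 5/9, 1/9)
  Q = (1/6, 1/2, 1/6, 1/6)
Q

Computing entropies in dits:
H(P) = 0.4990
H(Q) = 0.5396

Distribution Q has higher entropy.

Intuition: The distribution closer to uniform (more spread out) has higher entropy.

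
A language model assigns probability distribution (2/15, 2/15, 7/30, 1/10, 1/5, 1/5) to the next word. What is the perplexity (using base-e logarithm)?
5.7598

Perplexity is e^H (or exp(H) for natural log).

First, H = -Σ p log p = 1.7509 nats
Perplexity = e^1.7509 = 5.7598

Interpretation: The model's uncertainty is equivalent to choosing uniformly among 5.8 options.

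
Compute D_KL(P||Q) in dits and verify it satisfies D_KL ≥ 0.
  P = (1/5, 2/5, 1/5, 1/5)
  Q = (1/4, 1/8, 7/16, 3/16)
0.1203 dits

KL divergence satisfies the Gibbs inequality: D_KL(P||Q) ≥ 0 for all distributions P, Q.

D_KL(P||Q) = Σ p(x) log(p(x)/q(x))
Term by term:
  x=0: 1/5 × log_10[(1/5)/(1/4)] = -0.0194
  x=1: 2/5 × log_10[(2/5)/(1/8)] = 0.2021
  x=2: 1/5 × log_10[(1/5)/(7/16)] = -0.0680
  x=3: 1/5 × log_10[(1/5)/(3/16)] = 0.0056
D_KL(P||Q) = 0.1203 dits

D_KL(P||Q) = 0.1203 ≥ 0 ✓

This non-negativity is a fundamental property: relative entropy cannot be negative because it measures how different Q is from P.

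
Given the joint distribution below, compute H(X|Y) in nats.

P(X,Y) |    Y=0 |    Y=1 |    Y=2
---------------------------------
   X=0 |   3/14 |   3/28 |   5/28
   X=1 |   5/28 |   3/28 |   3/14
0.6899 nats

Using the chain rule: H(X|Y) = H(X,Y) - H(Y)

First, compute H(X,Y) = 1.7541 nats

Marginal P(Y) = (11/28, 3/14, 11/28)
H(Y) = 1.0642 nats

H(X|Y) = H(X,Y) - H(Y) = 1.7541 - 1.0642 = 0.6899 nats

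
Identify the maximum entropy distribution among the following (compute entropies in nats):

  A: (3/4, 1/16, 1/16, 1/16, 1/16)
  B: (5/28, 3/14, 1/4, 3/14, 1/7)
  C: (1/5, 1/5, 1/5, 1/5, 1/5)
C

For a discrete distribution over n outcomes, entropy is maximized by the uniform distribution.

Computing entropies:
H(A) = 0.9089 nats
H(B) = 1.5924 nats
H(C) = 1.6094 nats

The uniform distribution (where all probabilities equal 1/5) achieves the maximum entropy of log_e(5) = 1.6094 nats.

Distribution C has the highest entropy.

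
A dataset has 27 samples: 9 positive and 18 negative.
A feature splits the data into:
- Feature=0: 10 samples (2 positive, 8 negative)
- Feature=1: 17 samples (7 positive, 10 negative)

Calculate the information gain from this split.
0.0355 bits

Information Gain = H(Y) - H(Y|Feature)

Before split:
P(positive) = 9/27 = 0.3333
H(Y) = 0.9183 bits

After split:
Feature=0: H = 0.7219 bits (weight = 10/27)
Feature=1: H = 0.9774 bits (weight = 17/27)
H(Y|Feature) = (10/27)×0.7219 + (17/27)×0.9774 = 0.8828 bits

Information Gain = 0.9183 - 0.8828 = 0.0355 bits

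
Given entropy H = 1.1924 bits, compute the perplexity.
2.2853

Perplexity is 2^H (or exp(H) for natural log).

H = 1.1924 bits
Perplexity = 2^1.1924 = 2.2853

Interpretation: The model's uncertainty is equivalent to choosing uniformly among 2.3 options.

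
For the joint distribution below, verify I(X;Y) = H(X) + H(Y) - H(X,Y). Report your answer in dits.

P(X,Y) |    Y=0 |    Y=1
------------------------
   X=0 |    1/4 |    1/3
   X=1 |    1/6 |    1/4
I(X;Y) = 0.0002 dits

Mutual information has multiple equivalent forms:
- I(X;Y) = H(X) - H(X|Y)
- I(X;Y) = H(Y) - H(Y|X)
- I(X;Y) = H(X) + H(Y) - H(X,Y)

Computing all quantities:
H(X) = 0.2950, H(Y) = 0.2950, H(X,Y) = 0.5898
H(X|Y) = 0.2948, H(Y|X) = 0.2948

Verification:
H(X) - H(X|Y) = 0.2950 - 0.2948 = 0.0002
H(Y) - H(Y|X) = 0.2950 - 0.2948 = 0.0002
H(X) + H(Y) - H(X,Y) = 0.2950 + 0.2950 - 0.5898 = 0.0002

All forms give I(X;Y) = 0.0002 dits. ✓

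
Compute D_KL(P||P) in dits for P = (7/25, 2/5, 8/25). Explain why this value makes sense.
0.0000 dits

KL divergence satisfies the Gibbs inequality: D_KL(P||Q) ≥ 0 for all distributions P, Q.

D_KL(P||Q) = Σ p(x) log(p(x)/q(x))
Each term is p(x) × log_10(p(x)/p(x)) = p(x) × log_10(1) = 0, so the sum is 0.
D_KL(P||Q) = 0.0000 dits

When P = Q, the KL divergence is exactly 0, as there is no 'divergence' between identical distributions.

This non-negativity is a fundamental property: relative entropy cannot be negative because it measures how different Q is from P.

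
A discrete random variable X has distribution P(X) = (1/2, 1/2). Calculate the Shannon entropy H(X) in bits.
1.0000 bits

Shannon entropy is H(X) = -Σ p(x) log p(x).

For P = (1/2, 1/2):
H = -1/2 × log_2(1/2) -1/2 × log_2(1/2)
H = 1.0000 bits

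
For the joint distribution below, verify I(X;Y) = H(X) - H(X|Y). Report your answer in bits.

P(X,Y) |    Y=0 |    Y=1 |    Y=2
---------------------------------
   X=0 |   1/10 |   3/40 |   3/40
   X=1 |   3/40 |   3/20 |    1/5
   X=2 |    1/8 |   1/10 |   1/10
I(X;Y) = 0.0430 bits

Mutual information has multiple equivalent forms:
- I(X;Y) = H(X) - H(X|Y)
- I(X;Y) = H(Y) - H(Y|X)
- I(X;Y) = H(X) + H(Y) - H(X,Y)

Computing all quantities:
H(X) = 1.5516, H(Y) = 1.5787, H(X,Y) = 3.0873
H(X|Y) = 1.5086, H(Y|X) = 1.5357

Verification:
H(X) - H(X|Y) = 1.5516 - 1.5086 = 0.0430
H(Y) - H(Y|X) = 1.5787 - 1.5357 = 0.0430
H(X) + H(Y) - H(X,Y) = 1.5516 + 1.5787 - 3.0873 = 0.0430

All forms give I(X;Y) = 0.0430 bits. ✓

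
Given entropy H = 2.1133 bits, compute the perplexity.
4.3268

Perplexity is 2^H (or exp(H) for natural log).

H = 2.1133 bits
Perplexity = 2^2.1133 = 4.3268

Interpretation: The model's uncertainty is equivalent to choosing uniformly among 4.3 options.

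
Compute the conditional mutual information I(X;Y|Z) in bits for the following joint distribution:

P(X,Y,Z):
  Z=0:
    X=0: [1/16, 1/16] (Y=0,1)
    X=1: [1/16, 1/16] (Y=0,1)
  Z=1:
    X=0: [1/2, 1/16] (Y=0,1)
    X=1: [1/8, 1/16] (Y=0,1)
0.0323 bits

Conditional mutual information: I(X;Y|Z) = H(X|Z) + H(Y|Z) - H(X,Y|Z)

H(Z) = 0.8113
H(X,Z) = 1.6697 → H(X|Z) = 0.8585
H(Y,Z) = 1.5488 → H(Y|Z) = 0.7375
H(X,Y,Z) = 2.3750 → H(X,Y|Z) = 1.5637

I(X;Y|Z) = 0.8585 + 0.7375 - 1.5637 = 0.0323 bits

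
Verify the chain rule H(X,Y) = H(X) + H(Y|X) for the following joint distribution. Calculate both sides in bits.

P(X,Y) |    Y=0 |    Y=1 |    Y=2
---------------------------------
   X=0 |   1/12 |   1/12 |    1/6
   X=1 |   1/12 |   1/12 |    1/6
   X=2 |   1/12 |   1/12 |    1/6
H(X,Y) = 3.0850, H(X) = 1.5850, H(Y|X) = 1.5000 (all in bits)

Chain rule: H(X,Y) = H(X) + H(Y|X)

Left side — joint entropy directly:
H(X,Y) = -Σ p(x,y) log p(x,y) = 3.0850 bits

Right side — compute H(Y|X) from the conditional distributions:
P(X) = (1/3, 1/3, 1/3), so H(X) = 1.5850 bits
H(Y|X) = Σ_x P(X=x) · H(Y|X=x):
  P(Y|X=0) = (1/4, 1/4, 1/2), H(Y|X=0) = 1.5000, weight P(X=0) = 1/3
  P(Y|X=1) = (1/4, 1/4, 1/2), H(Y|X=1) = 1.5000, weight P(X=1) = 1/3
  P(Y|X=2) = (1/4, 1/4, 1/2), H(Y|X=2) = 1.5000, weight P(X=2) = 1/3
H(Y|X) = 1.5000 bits

H(X) + H(Y|X) = 1.5850 + 1.5000 = 3.0850 bits

Both sides equal 3.0850 bits. ✓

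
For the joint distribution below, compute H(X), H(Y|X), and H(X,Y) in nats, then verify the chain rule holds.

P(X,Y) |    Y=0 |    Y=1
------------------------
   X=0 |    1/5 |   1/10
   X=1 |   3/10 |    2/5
H(X,Y) = 1.2799, H(X) = 0.6109, H(Y|X) = 0.6690 (all in nats)

Chain rule: H(X,Y) = H(X) + H(Y|X)

Left side — joint entropy directly:
H(X,Y) = -Σ p(x,y) log p(x,y) = 1.2799 nats

Right side — compute H(Y|X) from the conditional distributions:
P(X) = (3/10, 7/10), so H(X) = 0.6109 nats
H(Y|X) = Σ_x P(X=x) · H(Y|X=x):
  P(Y|X=0) = (2/3, 1/3), H(Y|X=0) = 0.6365, weight P(X=0) = 3/10
  P(Y|X=1) = (3/7, 4/7), H(Y|X=1) = 0.6829, weight P(X=1) = 7/10
H(Y|X) = 0.6690 nats

H(X) + H(Y|X) = 0.6109 + 0.6690 = 1.2799 nats

Both sides equal 1.2799 nats. ✓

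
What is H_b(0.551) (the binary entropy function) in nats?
0.6879 nats

The binary entropy function is:
H(p) = -p log(p) - (1-p) log(1-p)

H(0.551) = -0.551 × log_e(0.551) - 0.449 × log_e(0.449)
H(0.551) = 0.6879 nats

Note: Binary entropy is maximized at p=0.5 (H=1 bit) and minimized at p=0 or p=1 (H=0).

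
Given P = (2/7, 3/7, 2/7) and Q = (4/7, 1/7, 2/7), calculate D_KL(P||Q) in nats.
0.2728 nats

KL divergence: D_KL(P||Q) = Σ p(x) log(p(x)/q(x))

Computing term by term:
  x=0: 2/7 × log_e[(2/7)/(4/7)] = 2/7 × -0.6931 = -0.1980
  x=1: 3/7 × log_e[(3/7)/(1/7)] = 3/7 × 1.0986 = 0.4708
  x=2: 2/7 × log_e[(2/7)/(2/7)] = 2/7 × 0.0000 = 0.0000

D_KL(P||Q) = 0.2728 nats

Note: KL divergence is always non-negative and equals 0 iff P = Q.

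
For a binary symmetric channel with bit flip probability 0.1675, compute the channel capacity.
0.3480 bits

For a binary symmetric channel (BSC) with error probability p:
Capacity C = 1 - H(p) bits per symbol

where H(p) = -p log₂(p) - (1-p) log₂(1-p) is the binary entropy function.

H(0.1675) = 0.6520 bits
C = 1 - 0.6520 = 0.3480 bits per symbol

This means we can reliably transmit up to 0.3480 bits of information per channel use.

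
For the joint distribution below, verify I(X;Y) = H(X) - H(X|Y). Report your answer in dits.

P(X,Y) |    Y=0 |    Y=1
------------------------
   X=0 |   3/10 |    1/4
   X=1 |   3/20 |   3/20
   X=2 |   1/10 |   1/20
I(X;Y) = 0.0025 dits

Mutual information has multiple equivalent forms:
- I(X;Y) = H(X) - H(X|Y)
- I(X;Y) = H(Y) - H(Y|X)
- I(X;Y) = H(X) + H(Y) - H(X,Y)

Computing all quantities:
H(X) = 0.4233, H(Y) = 0.2989, H(X,Y) = 0.7196
H(X|Y) = 0.4207, H(Y|X) = 0.2964

Verification:
H(X) - H(X|Y) = 0.4233 - 0.4207 = 0.0025
H(Y) - H(Y|X) = 0.2989 - 0.2964 = 0.0025
H(X) + H(Y) - H(X,Y) = 0.4233 + 0.2989 - 0.7196 = 0.0025

All forms give I(X;Y) = 0.0025 dits. ✓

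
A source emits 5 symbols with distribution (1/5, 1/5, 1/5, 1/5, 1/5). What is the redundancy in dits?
0.0000 dits

Redundancy measures how far a source is from maximum entropy:
R = H_max - H(X)

Maximum entropy for 5 symbols: H_max = log_10(5) = 0.6990 dits
Actual entropy: H(X) = 0.6990 dits
Redundancy: R = 0.6990 - 0.6990 = 0.0000 dits

This redundancy represents potential for compression: the source could be compressed by 0.0000 dits per symbol.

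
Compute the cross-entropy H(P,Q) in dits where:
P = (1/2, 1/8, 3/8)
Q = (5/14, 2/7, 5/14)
0.4593 dits

Cross-entropy: H(P,Q) = -Σ p(x) log q(x)

Alternatively: H(P,Q) = H(P) + D_KL(P||Q)
H(P) = 0.4231 dits
D_KL(P||Q) = 0.0361 dits

H(P,Q) = 0.4231 + 0.0361 = 0.4593 dits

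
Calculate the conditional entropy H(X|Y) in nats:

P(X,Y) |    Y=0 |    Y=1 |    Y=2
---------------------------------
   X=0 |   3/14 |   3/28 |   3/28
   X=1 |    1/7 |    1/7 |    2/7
0.6413 nats

Using the chain rule: H(X|Y) = H(X,Y) - H(Y)

First, compute H(X,Y) = 1.7226 nats

Marginal P(Y) = (5/14, 1/4, 11/28)
H(Y) = 1.0813 nats

H(X|Y) = H(X,Y) - H(Y) = 1.7226 - 1.0813 = 0.6413 nats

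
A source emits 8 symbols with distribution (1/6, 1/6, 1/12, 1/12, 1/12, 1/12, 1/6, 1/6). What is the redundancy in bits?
0.0817 bits

Redundancy measures how far a source is from maximum entropy:
R = H_max - H(X)

Maximum entropy for 8 symbols: H_max = log_2(8) = 3.0000 bits
Actual entropy: H(X) = 2.9183 bits
Redundancy: R = 3.0000 - 2.9183 = 0.0817 bits

This redundancy represents potential for compression: the source could be compressed by 0.0817 bits per symbol.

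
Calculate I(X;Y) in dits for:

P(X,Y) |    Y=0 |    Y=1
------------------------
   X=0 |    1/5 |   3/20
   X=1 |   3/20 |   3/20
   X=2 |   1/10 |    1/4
0.0138 dits

Mutual information: I(X;Y) = H(X) + H(Y) - H(X,Y)

Marginals:
P(X) = (7/20, 3/10, 7/20), H(X) = 0.4760 dits
P(Y) = (9/20, 11/20), H(Y) = 0.2989 dits

Joint entropy: H(X,Y) = 0.7611 dits

I(X;Y) = 0.4760 + 0.2989 - 0.7611 = 0.0138 dits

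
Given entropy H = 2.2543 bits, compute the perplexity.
4.7710

Perplexity is 2^H (or exp(H) for natural log).

H = 2.2543 bits
Perplexity = 2^2.2543 = 4.7710

Interpretation: The model's uncertainty is equivalent to choosing uniformly among 4.8 options.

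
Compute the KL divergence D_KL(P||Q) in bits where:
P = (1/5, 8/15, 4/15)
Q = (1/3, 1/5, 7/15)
0.3920 bits

KL divergence: D_KL(P||Q) = Σ p(x) log(p(x)/q(x))

Computing term by term:
  x=0: 1/5 × log_2[(1/5)/(1/3)] = 1/5 × -0.7370 = -0.1474
  x=1: 8/15 × log_2[(8/15)/(1/5)] = 8/15 × 1.4150 = 0.7547
  x=2: 4/15 × log_2[(4/15)/(7/15)] = 4/15 × -0.8074 = -0.2153

D_KL(P||Q) = 0.3920 bits

Note: KL divergence is always non-negative and equals 0 iff P = Q.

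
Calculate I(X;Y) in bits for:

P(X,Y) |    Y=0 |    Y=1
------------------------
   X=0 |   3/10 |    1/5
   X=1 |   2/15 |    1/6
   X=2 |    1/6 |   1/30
0.0581 bits

Mutual information: I(X;Y) = H(X) + H(Y) - H(X,Y)

Marginals:
P(X) = (1/2, 3/10, 1/5), H(X) = 1.4855 bits
P(Y) = (3/5, 2/5), H(Y) = 0.9710 bits

Joint entropy: H(X,Y) = 2.3983 bits

I(X;Y) = 1.4855 + 0.9710 - 2.3983 = 0.0581 bits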